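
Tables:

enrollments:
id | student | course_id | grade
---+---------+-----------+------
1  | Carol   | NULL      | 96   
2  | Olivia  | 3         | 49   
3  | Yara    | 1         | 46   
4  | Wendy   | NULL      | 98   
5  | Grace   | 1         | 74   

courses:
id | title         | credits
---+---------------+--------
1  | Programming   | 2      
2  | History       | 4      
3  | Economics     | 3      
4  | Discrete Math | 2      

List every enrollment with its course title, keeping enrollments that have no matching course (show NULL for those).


LEFT JOIN keeps every row from enrollments (the left table); where course_id has no match in courses, the course columns become NULL. Walk through each enrollment:
  - enrollment 1 (Carol): course_id=NULL, no match -> kept with NULL
  - enrollment 2 (Olivia): course_id=3 -> matches Economics
  - enrollment 3 (Yara): course_id=1 -> matches Programming
  - enrollment 4 (Wendy): course_id=NULL, no match -> kept with NULL
  - enrollment 5 (Grace): course_id=1 -> matches Programming
All 5 rows appear; 2 have NULL course.

SQL:
SELECT a.student, b.title AS course
FROM enrollments a
LEFT JOIN courses b ON a.course_id = b.id

Result:
student | course     
--------+------------
Carol   | NULL       
Olivia  | Economics  
Yara    | Programming
Wendy   | NULL       
Grace   | Programming


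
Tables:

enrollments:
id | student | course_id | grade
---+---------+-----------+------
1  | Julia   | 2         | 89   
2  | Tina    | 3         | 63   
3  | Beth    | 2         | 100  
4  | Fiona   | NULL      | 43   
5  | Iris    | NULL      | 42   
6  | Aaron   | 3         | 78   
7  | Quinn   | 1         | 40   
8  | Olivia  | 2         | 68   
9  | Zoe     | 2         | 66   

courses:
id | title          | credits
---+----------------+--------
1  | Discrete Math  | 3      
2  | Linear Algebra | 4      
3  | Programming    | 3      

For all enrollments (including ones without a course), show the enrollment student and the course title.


LEFT JOIN keeps every row from enrollments (the left table); where course_id has no match in courses, the course columns become NULL. Walk through each enrollment:
  - enrollment 1 (Julia): course_id=2 -> matches Linear Algebra
  - enrollment 2 (Tina): course_id=3 -> matches Programming
  - enrollment 3 (Beth): course_id=2 -> matches Linear Algebra
  - enrollment 4 (Fiona): course_id=NULL, no match -> kept with NULL
  - enrollment 5 (Iris): course_id=NULL, no match -> kept with NULL
  - enrollment 6 (Aaron): course_id=3 -> matches Programming
  - enrollment 7 (Quinn): course_id=1 -> matches Discrete Math
  - enrollment 8 (Olivia): course_id=2 -> matches Linear Algebra
  - enrollment 9 (Zoe): course_id=2 -> matches Linear Algebra
All 9 rows appear; 2 have NULL course.

SQL:
SELECT a.student, b.title AS course
FROM enrollments a
LEFT JOIN courses b ON a.course_id = b.id

Result:
student | course        
--------+---------------
Julia   | Linear Algebra
Tina    | Programming   
Beth    | Linear Algebra
Fiona   | NULL          
Iris    | NULL          
Aaron   | Programming   
Quinn   | Discrete Math 
Olivia  | Linear Algebra
Zoe     | Linear Algebra


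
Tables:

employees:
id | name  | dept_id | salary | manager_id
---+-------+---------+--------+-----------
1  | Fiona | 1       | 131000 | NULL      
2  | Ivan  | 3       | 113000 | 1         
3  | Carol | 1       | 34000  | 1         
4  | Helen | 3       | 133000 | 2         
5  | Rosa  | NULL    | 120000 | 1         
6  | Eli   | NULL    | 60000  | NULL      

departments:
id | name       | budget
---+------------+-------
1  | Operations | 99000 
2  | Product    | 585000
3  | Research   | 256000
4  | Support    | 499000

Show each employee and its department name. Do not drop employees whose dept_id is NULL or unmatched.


LEFT JOIN keeps every row from employees (the left table); where dept_id has no match in departments, the department columns become NULL. Walk through each employee:
  - employee 1 (Fiona): dept_id=1 -> matches Operations
  - employee 2 (Ivan): dept_id=3 -> matches Research
  - employee 3 (Carol): dept_id=1 -> matches Operations
  - employee 4 (Helen): dept_id=3 -> matches Research
  - employee 5 (Rosa): dept_id=NULL, no match -> kept with NULL
  - employee 6 (Eli): dept_id=NULL, no match -> kept with NULL
All 6 rows appear; 2 have NULL department.

SQL:
SELECT a.name, b.name AS department
FROM employees a
LEFT JOIN departments b ON a.dept_id = b.id

Result:
name  | department
------+-----------
Fiona | Operations
Ivan  | Research  
Carol | Operations
Helen | Research  
Rosa  | NULL      
Eli   | NULL      


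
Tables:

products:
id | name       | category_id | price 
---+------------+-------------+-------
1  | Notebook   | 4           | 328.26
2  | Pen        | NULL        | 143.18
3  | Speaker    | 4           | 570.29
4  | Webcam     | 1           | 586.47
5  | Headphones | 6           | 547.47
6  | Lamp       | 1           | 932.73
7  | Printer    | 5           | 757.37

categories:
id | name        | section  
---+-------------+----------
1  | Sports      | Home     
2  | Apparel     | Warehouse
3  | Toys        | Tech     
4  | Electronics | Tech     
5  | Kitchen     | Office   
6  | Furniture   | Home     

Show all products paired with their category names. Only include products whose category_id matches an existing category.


INNER JOIN keeps only products rows whose category_id matches an id in categories. Walk through each product:
  - product 1 (Notebook): category_id=4 -> matches Electronics
  - product 2 (Pen): category_id=NULL, no match -> dropped
  - product 3 (Speaker): category_id=4 -> matches Electronics
  - product 4 (Webcam): category_id=1 -> matches Sports
  - product 5 (Headphones): category_id=6 -> matches Furniture
  - product 6 (Lamp): category_id=1 -> matches Sports
  - product 7 (Printer): category_id=5 -> matches Kitchen
So 1 of 7 rows is dropped.

SQL:
SELECT a.name, b.name AS category
FROM products a
INNER JOIN categories b ON a.category_id = b.id

Result:
name       | category   
-----------+------------
Notebook   | Electronics
Speaker    | Electronics
Webcam     | Sports     
Headphones | Furniture  
Lamp       | Sports     
Printer    | Kitchen    


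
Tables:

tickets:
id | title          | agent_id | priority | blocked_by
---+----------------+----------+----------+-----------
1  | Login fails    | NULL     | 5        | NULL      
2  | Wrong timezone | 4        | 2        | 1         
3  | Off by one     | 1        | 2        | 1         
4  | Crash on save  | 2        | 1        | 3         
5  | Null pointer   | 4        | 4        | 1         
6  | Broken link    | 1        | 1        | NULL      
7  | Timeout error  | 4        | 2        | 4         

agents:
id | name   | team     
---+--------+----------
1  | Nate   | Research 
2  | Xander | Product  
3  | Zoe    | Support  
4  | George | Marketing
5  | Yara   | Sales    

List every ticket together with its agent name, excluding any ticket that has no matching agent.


INNER JOIN keeps only tickets rows whose agent_id matches an id in agents. Walk through each ticket:
  - ticket 1 (Login fails): agent_id=NULL, no match -> dropped
  - ticket 2 (Wrong timezone): agent_id=4 -> matches George
  - ticket 3 (Off by one): agent_id=1 -> matches Nate
  - ticket 4 (Crash on save): agent_id=2 -> matches Xander
  - ticket 5 (Null pointer): agent_id=4 -> matches George
  - ticket 6 (Broken link): agent_id=1 -> matches Nate
  - ticket 7 (Timeout error): agent_id=4 -> matches George
So 1 of 7 rows is dropped.

SQL:
SELECT a.title, b.name AS agent
FROM tickets a
INNER JOIN agents b ON a.agent_id = b.id

Result:
title          | agent 
---------------+-------
Wrong timezone | George
Off by one     | Nate  
Crash on save  | Xander
Null pointer   | George
Broken link    | Nate  
Timeout error  | George


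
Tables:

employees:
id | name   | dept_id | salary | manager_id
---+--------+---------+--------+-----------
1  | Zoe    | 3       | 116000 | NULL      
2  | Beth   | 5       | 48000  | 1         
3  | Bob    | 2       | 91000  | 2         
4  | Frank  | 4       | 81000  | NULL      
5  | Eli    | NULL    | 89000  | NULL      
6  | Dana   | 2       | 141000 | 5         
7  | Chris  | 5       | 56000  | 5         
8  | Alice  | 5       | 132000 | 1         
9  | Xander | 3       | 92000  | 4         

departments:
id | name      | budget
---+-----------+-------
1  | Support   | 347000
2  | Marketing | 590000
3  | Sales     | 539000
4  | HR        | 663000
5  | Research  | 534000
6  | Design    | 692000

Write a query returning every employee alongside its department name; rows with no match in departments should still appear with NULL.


LEFT JOIN keeps every row from employees (the left table); where dept_id has no match in departments, the department columns become NULL. Walk through each employee:
  - employee 1 (Zoe): dept_id=3 -> matches Sales
  - employee 2 (Beth): dept_id=5 -> matches Research
  - employee 3 (Bob): dept_id=2 -> matches Marketing
  - employee 4 (Frank): dept_id=4 -> matches HR
  - employee 5 (Eli): dept_id=NULL, no match -> kept with NULL
  - employee 6 (Dana): dept_id=2 -> matches Marketing
  - employee 7 (Chris): dept_id=5 -> matches Research
  - employee 8 (Alice): dept_id=5 -> matches Research
  - employee 9 (Xander): dept_id=3 -> matches Sales
All 9 rows appear; 1 has NULL department.

SQL:
SELECT a.name, b.name AS department
FROM employees a
LEFT JOIN departments b ON a.dept_id = b.id

Result:
name   | department
-------+-----------
Zoe    | Sales     
Beth   | Research  
Bob    | Marketing 
Frank  | HR        
Eli    | NULL      
Dana   | Marketing 
Chris  | Research  
Alice  | Research  
Xander | Sales     


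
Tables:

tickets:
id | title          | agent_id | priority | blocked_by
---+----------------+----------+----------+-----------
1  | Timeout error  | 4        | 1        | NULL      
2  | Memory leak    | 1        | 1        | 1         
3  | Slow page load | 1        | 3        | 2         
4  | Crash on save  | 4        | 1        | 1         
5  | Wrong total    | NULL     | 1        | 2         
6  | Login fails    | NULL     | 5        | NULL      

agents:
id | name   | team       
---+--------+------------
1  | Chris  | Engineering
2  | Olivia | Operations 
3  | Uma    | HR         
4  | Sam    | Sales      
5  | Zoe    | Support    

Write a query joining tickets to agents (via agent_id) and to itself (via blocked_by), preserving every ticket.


Two LEFT JOINs from the same base table tickets: one to agents via agent_id, one to tickets itself via blocked_by. Both are LEFT so every ticket is preserved.
Match against agents:
  - ticket 1 (Timeout error): agent_id=4 -> matches Sam
  - ticket 2 (Memory leak): agent_id=1 -> matches Chris
  - ticket 3 (Slow page load): agent_id=1 -> matches Chris
  - ticket 4 (Crash on save): agent_id=4 -> matches Sam
  - ticket 5 (Wrong total): agent_id=NULL, no match -> kept with NULL
  - ticket 6 (Login fails): agent_id=NULL, no match -> kept with NULL
Match against tickets (self):
  - ticket 1 (Timeout error): blocked_by=NULL -> NULL
  - ticket 2 (Memory leak): blocked_by=1 -> Timeout error
  - ticket 3 (Slow page load): blocked_by=2 -> Memory leak
  - ticket 4 (Crash on save): blocked_by=1 -> Timeout error
  - ticket 5 (Wrong total): blocked_by=2 -> Memory leak
  - ticket 6 (Login fails): blocked_by=NULL -> NULL

SQL:
SELECT a.title, b.name AS agent, c.title AS blocked_by
FROM tickets a
LEFT JOIN agents b ON a.agent_id = b.id
LEFT JOIN tickets c ON a.blocked_by = c.id

Result:
title          | agent | blocked_by   
---------------+-------+--------------
Timeout error  | Sam   | NULL         
Memory leak    | Chris | Timeout error
Slow page load | Chris | Memory leak  
Crash on save  | Sam   | Timeout error
Wrong total    | NULL  | Memory leak  
Login fails    | NULL  | NULL         


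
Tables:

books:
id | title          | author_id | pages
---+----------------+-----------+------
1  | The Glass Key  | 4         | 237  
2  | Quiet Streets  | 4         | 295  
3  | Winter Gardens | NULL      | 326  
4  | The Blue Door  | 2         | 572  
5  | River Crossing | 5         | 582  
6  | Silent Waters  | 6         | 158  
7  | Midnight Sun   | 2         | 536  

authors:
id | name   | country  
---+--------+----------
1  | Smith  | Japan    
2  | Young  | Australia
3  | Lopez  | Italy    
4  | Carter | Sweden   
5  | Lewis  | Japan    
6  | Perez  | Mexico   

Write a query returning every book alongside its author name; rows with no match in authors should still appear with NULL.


LEFT JOIN keeps every row from books (the left table); where author_id has no match in authors, the author columns become NULL. Walk through each book:
  - book 1 (The Glass Key): author_id=4 -> matches Carter
  - book 2 (Quiet Streets): author_id=4 -> matches Carter
  - book 3 (Winter Gardens): author_id=NULL, no match -> kept with NULL
  - book 4 (The Blue Door): author_id=2 -> matches Young
  - book 5 (River Crossing): author_id=5 -> matches Lewis
  - book 6 (Silent Waters): author_id=6 -> matches Perez
  - book 7 (Midnight Sun): author_id=2 -> matches Young
All 7 rows appear; 1 has NULL author.

SQL:
SELECT a.title, b.name AS author
FROM books a
LEFT JOIN authors b ON a.author_id = b.id

Result:
title          | author
---------------+-------
The Glass Key  | Carter
Quiet Streets  | Carter
Winter Gardens | NULL  
The Blue Door  | Young 
River Crossing | Lewis 
Silent Waters  | Perez 
Midnight Sun   | Young 


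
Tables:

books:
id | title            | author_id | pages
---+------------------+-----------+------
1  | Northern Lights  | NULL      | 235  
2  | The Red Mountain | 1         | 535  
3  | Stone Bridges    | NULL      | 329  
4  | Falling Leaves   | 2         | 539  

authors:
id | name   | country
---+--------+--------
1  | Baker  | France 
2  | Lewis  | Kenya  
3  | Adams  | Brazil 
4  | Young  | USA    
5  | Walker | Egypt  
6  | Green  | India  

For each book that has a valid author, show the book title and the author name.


INNER JOIN keeps only books rows whose author_id matches an id in authors. Walk through each book:
  - book 1 (Northern Lights): author_id=NULL, no match -> dropped
  - book 2 (The Red Mountain): author_id=1 -> matches Baker
  - book 3 (Stone Bridges): author_id=NULL, no match -> dropped
  - book 4 (Falling Leaves): author_id=2 -> matches Lewis
So 2 of 4 rows are dropped.

SQL:
SELECT a.title, b.name AS author
FROM books a
INNER JOIN authors b ON a.author_id = b.id

Result:
title            | author
-----------------+-------
The Red Mountain | Baker 
Falling Leaves   | Lewis 


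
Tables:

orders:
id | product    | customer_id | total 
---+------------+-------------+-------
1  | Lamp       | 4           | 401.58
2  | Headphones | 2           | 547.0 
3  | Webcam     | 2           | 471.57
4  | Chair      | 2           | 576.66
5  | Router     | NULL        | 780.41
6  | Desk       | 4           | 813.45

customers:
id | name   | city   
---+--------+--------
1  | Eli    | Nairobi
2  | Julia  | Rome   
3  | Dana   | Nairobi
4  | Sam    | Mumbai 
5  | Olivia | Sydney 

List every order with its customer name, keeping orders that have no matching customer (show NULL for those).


LEFT JOIN keeps every row from orders (the left table); where customer_id has no match in customers, the customer columns become NULL. Walk through each order:
  - order 1 (Lamp): customer_id=4 -> matches Sam
  - order 2 (Headphones): customer_id=2 -> matches Julia
  - order 3 (Webcam): customer_id=2 -> matches Julia
  - order 4 (Chair): customer_id=2 -> matches Julia
  - order 5 (Router): customer_id=NULL, no match -> kept with NULL
  - order 6 (Desk): customer_id=4 -> matches Sam
All 6 rows appear; 1 has NULL customer.

SQL:
SELECT a.product, b.name AS customer
FROM orders a
LEFT JOIN customers b ON a.customer_id = b.id

Result:
product    | customer
-----------+---------
Lamp       | Sam     
Headphones | Julia   
Webcam     | Julia   
Chair      | Julia   
Router     | NULL    
Desk       | Sam     


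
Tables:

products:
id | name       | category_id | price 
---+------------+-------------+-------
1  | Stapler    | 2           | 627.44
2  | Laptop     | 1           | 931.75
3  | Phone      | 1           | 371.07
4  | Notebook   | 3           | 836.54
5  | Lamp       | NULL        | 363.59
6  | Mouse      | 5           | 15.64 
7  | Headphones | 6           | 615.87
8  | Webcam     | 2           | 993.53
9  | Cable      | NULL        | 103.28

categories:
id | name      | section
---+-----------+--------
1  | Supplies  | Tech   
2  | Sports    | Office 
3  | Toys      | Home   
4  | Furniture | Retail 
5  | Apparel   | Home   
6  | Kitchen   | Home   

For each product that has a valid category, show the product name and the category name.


INNER JOIN keeps only products rows whose category_id matches an id in categories. Walk through each product:
  - product 1 (Stapler): category_id=2 -> matches Sports
  - product 2 (Laptop): category_id=1 -> matches Supplies
  - product 3 (Phone): category_id=1 -> matches Supplies
  - product 4 (Notebook): category_id=3 -> matches Toys
  - product 5 (Lamp): category_id=NULL, no match -> dropped
  - product 6 (Mouse): category_id=5 -> matches Apparel
  - product 7 (Headphones): category_id=6 -> matches Kitchen
  - product 8 (Webcam): category_id=2 -> matches Sports
  - product 9 (Cable): category_id=NULL, no match -> dropped
So 2 of 9 rows are dropped.

SQL:
SELECT a.name, b.name AS category
FROM products a
INNER JOIN categories b ON a.category_id = b.id

Result:
name       | category
-----------+---------
Stapler    | Sports  
Laptop     | Supplies
Phone      | Supplies
Notebook   | Toys    
Mouse      | Apparel 
Headphones | Kitchen 
Webcam     | Sports  


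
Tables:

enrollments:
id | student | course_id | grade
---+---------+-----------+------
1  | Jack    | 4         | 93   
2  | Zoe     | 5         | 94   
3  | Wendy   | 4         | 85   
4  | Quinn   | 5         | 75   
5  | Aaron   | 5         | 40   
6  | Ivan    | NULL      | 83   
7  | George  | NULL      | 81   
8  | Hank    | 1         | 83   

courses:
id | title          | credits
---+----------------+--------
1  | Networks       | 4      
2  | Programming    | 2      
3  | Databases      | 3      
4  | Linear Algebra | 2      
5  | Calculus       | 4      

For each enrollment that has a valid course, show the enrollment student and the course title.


INNER JOIN keeps only enrollments rows whose course_id matches an id in courses. Walk through each enrollment:
  - enrollment 1 (Jack): course_id=4 -> matches Linear Algebra
  - enrollment 2 (Zoe): course_id=5 -> matches Calculus
  - enrollment 3 (Wendy): course_id=4 -> matches Linear Algebra
  - enrollment 4 (Quinn): course_id=5 -> matches Calculus
  - enrollment 5 (Aaron): course_id=5 -> matches Calculus
  - enrollment 6 (Ivan): course_id=NULL, no match -> dropped
  - enrollment 7 (George): course_id=NULL, no match -> dropped
  - enrollment 8 (Hank): course_id=1 -> matches Networks
So 2 of 8 rows are dropped.

SQL:
SELECT a.student, b.title AS course
FROM enrollments a
INNER JOIN courses b ON a.course_id = b.id

Result:
student | course        
--------+---------------
Jack    | Linear Algebra
Zoe     | Calculus      
Wendy   | Linear Algebra
Quinn   | Calculus      
Aaron   | Calculus      
Hank    | Networks      


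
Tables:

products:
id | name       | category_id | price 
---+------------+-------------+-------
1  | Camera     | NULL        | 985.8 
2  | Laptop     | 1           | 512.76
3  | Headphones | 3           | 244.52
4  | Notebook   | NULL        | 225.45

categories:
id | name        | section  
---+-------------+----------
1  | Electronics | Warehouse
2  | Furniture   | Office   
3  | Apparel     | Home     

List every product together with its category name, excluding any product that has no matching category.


INNER JOIN keeps only products rows whose category_id matches an id in categories. Walk through each product:
  - product 1 (Camera): category_id=NULL, no match -> dropped
  - product 2 (Laptop): category_id=1 -> matches Electronics
  - product 3 (Headphones): category_id=3 -> matches Apparel
  - product 4 (Notebook): category_id=NULL, no match -> dropped
So 2 of 4 rows are dropped.

SQL:
SELECT a.name, b.name AS category
FROM products a
INNER JOIN categories b ON a.category_id = b.id

Result:
name       | category   
-----------+------------
Laptop     | Electronics
Headphones | Apparel    


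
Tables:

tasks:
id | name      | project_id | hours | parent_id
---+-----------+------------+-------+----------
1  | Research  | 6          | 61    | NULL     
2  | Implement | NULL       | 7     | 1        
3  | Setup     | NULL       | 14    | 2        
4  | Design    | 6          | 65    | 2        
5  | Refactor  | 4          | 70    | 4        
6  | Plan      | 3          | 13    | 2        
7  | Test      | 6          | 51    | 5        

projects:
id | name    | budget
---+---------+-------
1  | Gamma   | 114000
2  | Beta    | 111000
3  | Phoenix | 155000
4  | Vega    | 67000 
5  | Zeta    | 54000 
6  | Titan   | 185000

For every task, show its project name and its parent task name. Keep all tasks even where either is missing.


Two LEFT JOINs from the same base table tasks: one to projects via project_id, one to tasks itself via parent_id. Both are LEFT so every task is preserved.
Match against projects:
  - task 1 (Research): project_id=6 -> matches Titan
  - task 2 (Implement): project_id=NULL, no match -> kept with NULL
  - task 3 (Setup): project_id=NULL, no match -> kept with NULL
  - task 4 (Design): project_id=6 -> matches Titan
  - task 5 (Refactor): project_id=4 -> matches Vega
  - task 6 (Plan): project_id=3 -> matches Phoenix
  - task 7 (Test): project_id=6 -> matches Titan
Match against tasks (self):
  - task 1 (Research): parent_id=NULL -> NULL
  - task 2 (Implement): parent_id=1 -> Research
  - task 3 (Setup): parent_id=2 -> Implement
  - task 4 (Design): parent_id=2 -> Implement
  - task 5 (Refactor): parent_id=4 -> Design
  - task 6 (Plan): parent_id=2 -> Implement
  - task 7 (Test): parent_id=5 -> Refactor

SQL:
SELECT a.name, b.name AS project, c.name AS parent
FROM tasks a
LEFT JOIN projects b ON a.project_id = b.id
LEFT JOIN tasks c ON a.parent_id = c.id

Result:
name      | project | parent   
----------+---------+----------
Research  | Titan   | NULL     
Implement | NULL    | Research 
Setup     | NULL    | Implement
Design    | Titan   | Implement
Refactor  | Vega    | Design   
Plan      | Phoenix | Implement
Test      | Titan   | Refactor 


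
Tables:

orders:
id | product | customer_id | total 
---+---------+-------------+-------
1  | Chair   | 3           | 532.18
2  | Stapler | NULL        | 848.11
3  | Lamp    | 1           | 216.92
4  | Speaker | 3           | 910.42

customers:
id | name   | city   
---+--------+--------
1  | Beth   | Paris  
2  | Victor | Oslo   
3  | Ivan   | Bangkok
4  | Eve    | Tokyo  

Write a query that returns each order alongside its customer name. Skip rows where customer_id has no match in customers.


INNER JOIN keeps only orders rows whose customer_id matches an id in customers. Walk through each order:
  - order 1 (Chair): customer_id=3 -> matches Ivan
  - order 2 (Stapler): customer_id=NULL, no match -> dropped
  - order 3 (Lamp): customer_id=1 -> matches Beth
  - order 4 (Speaker): customer_id=3 -> matches Ivan
So 1 of 4 rows is dropped.

SQL:
SELECT a.product, b.name AS customer
FROM orders a
INNER JOIN customers b ON a.customer_id = b.id

Result:
product | customer
--------+---------
Chair   | Ivan    
Lamp    | Beth    
Speaker | Ivan    


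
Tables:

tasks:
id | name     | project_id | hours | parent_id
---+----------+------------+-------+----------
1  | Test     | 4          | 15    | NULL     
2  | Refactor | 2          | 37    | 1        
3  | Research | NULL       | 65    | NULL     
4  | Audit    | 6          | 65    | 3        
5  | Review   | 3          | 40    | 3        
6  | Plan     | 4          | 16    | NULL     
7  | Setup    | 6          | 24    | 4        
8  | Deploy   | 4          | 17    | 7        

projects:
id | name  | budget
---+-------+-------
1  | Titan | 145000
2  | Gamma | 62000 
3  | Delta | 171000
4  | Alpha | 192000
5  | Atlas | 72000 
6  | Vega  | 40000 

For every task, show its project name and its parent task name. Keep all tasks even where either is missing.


Two LEFT JOINs from the same base table tasks: one to projects via project_id, one to tasks itself via parent_id. Both are LEFT so every task is preserved.
Match against projects:
  - task 1 (Test): project_id=4 -> matches Alpha
  - task 2 (Refactor): project_id=2 -> matches Gamma
  - task 3 (Research): project_id=NULL, no match -> kept with NULL
  - task 4 (Audit): project_id=6 -> matches Vega
  - task 5 (Review): project_id=3 -> matches Delta
  - task 6 (Plan): project_id=4 -> matches Alpha
  - task 7 (Setup): project_id=6 -> matches Vega
  - task 8 (Deploy): project_id=4 -> matches Alpha
Match against tasks (self):
  - task 1 (Test): parent_id=NULL -> NULL
  - task 2 (Refactor): parent_id=1 -> Test
  - task 3 (Research): parent_id=NULL -> NULL
  - task 4 (Audit): parent_id=3 -> Research
  - task 5 (Review): parent_id=3 -> Research
  - task 6 (Plan): parent_id=NULL -> NULL
  - task 7 (Setup): parent_id=4 -> Audit
  - task 8 (Deploy): parent_id=7 -> Setup

SQL:
SELECT a.name, b.name AS project, c.name AS parent
FROM tasks a
LEFT JOIN projects b ON a.project_id = b.id
LEFT JOIN tasks c ON a.parent_id = c.id

Result:
name     | project | parent  
---------+---------+---------
Test     | Alpha   | NULL    
Refactor | Gamma   | Test    
Research | NULL    | NULL    
Audit    | Vega    | Research
Review   | Delta   | Research
Plan     | Alpha   | NULL    
Setup    | Vega    | Audit   
Deploy   | Alpha   | Setup   


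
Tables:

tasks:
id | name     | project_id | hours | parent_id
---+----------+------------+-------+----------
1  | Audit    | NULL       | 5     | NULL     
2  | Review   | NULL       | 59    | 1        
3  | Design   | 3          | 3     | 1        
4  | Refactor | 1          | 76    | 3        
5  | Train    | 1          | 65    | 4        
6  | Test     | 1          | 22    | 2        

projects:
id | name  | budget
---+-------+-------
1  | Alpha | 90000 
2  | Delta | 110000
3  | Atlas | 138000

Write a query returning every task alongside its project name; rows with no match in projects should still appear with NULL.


LEFT JOIN keeps every row from tasks (the left table); where project_id has no match in projects, the project columns become NULL. Walk through each task:
  - task 1 (Audit): project_id=NULL, no match -> kept with NULL
  - task 2 (Review): project_id=NULL, no match -> kept with NULL
  - task 3 (Design): project_id=3 -> matches Atlas
  - task 4 (Refactor): project_id=1 -> matches Alpha
  - task 5 (Train): project_id=1 -> matches Alpha
  - task 6 (Test): project_id=1 -> matches Alpha
All 6 rows appear; 2 have NULL project.

SQL:
SELECT a.name, b.name AS project
FROM tasks a
LEFT JOIN projects b ON a.project_id = b.id

Result:
name     | project
---------+--------
Audit    | NULL   
Review   | NULL   
Design   | Atlas  
Refactor | Alpha  
Train    | Alpha  
Test     | Alpha  


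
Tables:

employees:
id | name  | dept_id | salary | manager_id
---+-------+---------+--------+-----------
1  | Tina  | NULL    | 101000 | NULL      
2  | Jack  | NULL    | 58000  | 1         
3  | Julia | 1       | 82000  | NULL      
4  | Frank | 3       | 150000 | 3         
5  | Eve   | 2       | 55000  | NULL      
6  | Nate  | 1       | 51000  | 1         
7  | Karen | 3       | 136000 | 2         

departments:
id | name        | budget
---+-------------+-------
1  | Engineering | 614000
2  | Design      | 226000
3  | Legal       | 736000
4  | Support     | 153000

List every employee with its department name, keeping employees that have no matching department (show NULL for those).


LEFT JOIN keeps every row from employees (the left table); where dept_id has no match in departments, the department columns become NULL. Walk through each employee:
  - employee 1 (Tina): dept_id=NULL, no match -> kept with NULL
  - employee 2 (Jack): dept_id=NULL, no match -> kept with NULL
  - employee 3 (Julia): dept_id=1 -> matches Engineering
  - employee 4 (Frank): dept_id=3 -> matches Legal
  - employee 5 (Eve): dept_id=2 -> matches Design
  - employee 6 (Nate): dept_id=1 -> matches Engineering
  - employee 7 (Karen): dept_id=3 -> matches Legal
All 7 rows appear; 2 have NULL department.

SQL:
SELECT a.name, b.name AS department
FROM employees a
LEFT JOIN departments b ON a.dept_id = b.id

Result:
name  | department 
------+------------
Tina  | NULL       
Jack  | NULL       
Julia | Engineering
Frank | Legal      
Eve   | Design     
Nate  | Engineering
Karen | Legal      


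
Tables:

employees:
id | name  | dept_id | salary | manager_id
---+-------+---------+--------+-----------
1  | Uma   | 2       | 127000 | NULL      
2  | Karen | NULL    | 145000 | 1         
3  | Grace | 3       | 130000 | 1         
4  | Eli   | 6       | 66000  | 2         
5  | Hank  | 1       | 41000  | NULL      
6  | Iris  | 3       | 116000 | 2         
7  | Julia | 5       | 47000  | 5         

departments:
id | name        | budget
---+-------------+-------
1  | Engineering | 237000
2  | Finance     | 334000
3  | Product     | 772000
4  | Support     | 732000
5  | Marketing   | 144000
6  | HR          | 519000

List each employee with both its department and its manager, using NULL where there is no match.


Two LEFT JOINs from the same base table employees: one to departments via dept_id, one to employees itself via manager_id. Both are LEFT so every employee is preserved.
Match against departments:
  - employee 1 (Uma): dept_id=2 -> matches Finance
  - employee 2 (Karen): dept_id=NULL, no match -> kept with NULL
  - employee 3 (Grace): dept_id=3 -> matches Product
  - employee 4 (Eli): dept_id=6 -> matches HR
  - employee 5 (Hank): dept_id=1 -> matches Engineering
  - employee 6 (Iris): dept_id=3 -> matches Product
  - employee 7 (Julia): dept_id=5 -> matches Marketing
Match against employees (self):
  - employee 1 (Uma): manager_id=NULL -> NULL
  - employee 2 (Karen): manager_id=1 -> Uma
  - employee 3 (Grace): manager_id=1 -> Uma
  - employee 4 (Eli): manager_id=2 -> Karen
  - employee 5 (Hank): manager_id=NULL -> NULL
  - employee 6 (Iris): manager_id=2 -> Karen
  - employee 7 (Julia): manager_id=5 -> Hank

SQL:
SELECT a.name, b.name AS department, c.name AS manager
FROM employees a
LEFT JOIN departments b ON a.dept_id = b.id
LEFT JOIN employees c ON a.manager_id = c.id

Result:
name  | department  | manager
------+-------------+--------
Uma   | Finance     | NULL   
Karen | NULL        | Uma    
Grace | Product     | Uma    
Eli   | HR          | Karen  
Hank  | Engineering | NULL   
Iris  | Product     | Karen  
Julia | Marketing   | Hank   


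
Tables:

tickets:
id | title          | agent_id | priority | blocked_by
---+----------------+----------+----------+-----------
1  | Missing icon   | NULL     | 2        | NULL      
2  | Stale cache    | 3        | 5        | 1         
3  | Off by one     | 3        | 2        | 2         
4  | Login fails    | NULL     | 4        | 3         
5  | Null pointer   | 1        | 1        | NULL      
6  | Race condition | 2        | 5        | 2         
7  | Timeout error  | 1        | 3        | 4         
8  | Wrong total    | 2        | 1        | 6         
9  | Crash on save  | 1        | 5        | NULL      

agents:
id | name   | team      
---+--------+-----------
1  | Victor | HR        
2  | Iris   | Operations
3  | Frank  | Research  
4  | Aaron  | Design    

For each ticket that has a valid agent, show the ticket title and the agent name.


INNER JOIN keeps only tickets rows whose agent_id matches an id in agents. Walk through each ticket:
  - ticket 1 (Missing icon): agent_id=NULL, no match -> dropped
  - ticket 2 (Stale cache): agent_id=3 -> matches Frank
  - ticket 3 (Off by one): agent_id=3 -> matches Frank
  - ticket 4 (Login fails): agent_id=NULL, no match -> dropped
  - ticket 5 (Null pointer): agent_id=1 -> matches Victor
  - ticket 6 (Race condition): agent_id=2 -> matches Iris
  - ticket 7 (Timeout error): agent_id=1 -> matches Victor
  - ticket 8 (Wrong total): agent_id=2 -> matches Iris
  - ticket 9 (Crash on save): agent_id=1 -> matches Victor
So 2 of 9 rows are dropped.

SQL:
SELECT a.title, b.name AS agent
FROM tickets a
INNER JOIN agents b ON a.agent_id = b.id

Result:
title          | agent 
---------------+-------
Stale cache    | Frank 
Off by one     | Frank 
Null pointer   | Victor
Race condition | Iris  
Timeout error  | Victor
Wrong total    | Iris  
Crash on save  | Victor


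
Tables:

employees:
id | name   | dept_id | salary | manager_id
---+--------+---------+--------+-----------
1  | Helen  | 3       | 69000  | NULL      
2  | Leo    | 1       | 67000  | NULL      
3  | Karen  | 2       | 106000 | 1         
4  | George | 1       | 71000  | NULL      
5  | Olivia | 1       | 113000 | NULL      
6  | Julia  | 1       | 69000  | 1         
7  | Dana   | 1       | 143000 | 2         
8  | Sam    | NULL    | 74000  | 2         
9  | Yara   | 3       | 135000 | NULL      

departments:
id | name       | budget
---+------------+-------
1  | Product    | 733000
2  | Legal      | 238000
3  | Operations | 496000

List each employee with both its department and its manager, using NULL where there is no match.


Two LEFT JOINs from the same base table employees: one to departments via dept_id, one to employees itself via manager_id. Both are LEFT so every employee is preserved.
Match against departments:
  - employee 1 (Helen): dept_id=3 -> matches Operations
  - employee 2 (Leo): dept_id=1 -> matches Product
  - employee 3 (Karen): dept_id=2 -> matches Legal
  - employee 4 (George): dept_id=1 -> matches Product
  - employee 5 (Olivia): dept_id=1 -> matches Product
  - employee 6 (Julia): dept_id=1 -> matches Product
  - employee 7 (Dana): dept_id=1 -> matches Product
  - employee 8 (Sam): dept_id=NULL, no match -> kept with NULL
  - employee 9 (Yara): dept_id=3 -> matches Operations
Match against employees (self):
  - employee 1 (Helen): manager_id=NULL -> NULL
  - employee 2 (Leo): manager_id=NULL -> NULL
  - employee 3 (Karen): manager_id=1 -> Helen
  - employee 4 (George): manager_id=NULL -> NULL
  - employee 5 (Olivia): manager_id=NULL -> NULL
  - employee 6 (Julia): manager_id=1 -> Helen
  - employee 7 (Dana): manager_id=2 -> Leo
  - employee 8 (Sam): manager_id=2 -> Leo
  - employee 9 (Yara): manager_id=NULL -> NULL

SQL:
SELECT a.name, b.name AS department, c.name AS manager
FROM employees a
LEFT JOIN departments b ON a.dept_id = b.id
LEFT JOIN employees c ON a.manager_id = c.id

Result:
name   | department | manager
-------+------------+--------
Helen  | Operations | NULL   
Leo    | Product    | NULL   
Karen  | Legal      | Helen  
George | Product    | NULL   
Olivia | Product    | NULL   
Julia  | Product    | Helen  
Dana   | Product    | Leo    
Sam    | NULL       | Leo    
Yara   | Operations | NULL   


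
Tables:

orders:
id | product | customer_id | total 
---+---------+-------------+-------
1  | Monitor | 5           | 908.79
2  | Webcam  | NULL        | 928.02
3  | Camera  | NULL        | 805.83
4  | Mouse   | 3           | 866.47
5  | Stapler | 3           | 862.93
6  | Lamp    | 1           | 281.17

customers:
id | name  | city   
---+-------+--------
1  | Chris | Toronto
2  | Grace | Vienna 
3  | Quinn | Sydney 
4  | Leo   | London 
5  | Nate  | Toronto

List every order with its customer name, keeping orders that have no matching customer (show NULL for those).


LEFT JOIN keeps every row from orders (the left table); where customer_id has no match in customers, the customer columns become NULL. Walk through each order:
  - order 1 (Monitor): customer_id=5 -> matches Nate
  - order 2 (Webcam): customer_id=NULL, no match -> kept with NULL
  - order 3 (Camera): customer_id=NULL, no match -> kept with NULL
  - order 4 (Mouse): customer_id=3 -> matches Quinn
  - order 5 (Stapler): customer_id=3 -> matches Quinn
  - order 6 (Lamp): customer_id=1 -> matches Chris
All 6 rows appear; 2 have NULL customer.

SQL:
SELECT a.product, b.name AS customer
FROM orders a
LEFT JOIN customers b ON a.customer_id = b.id

Result:
product | customer
--------+---------
Monitor | Nate    
Webcam  | NULL    
Camera  | NULL    
Mouse   | Quinn   
Stapler | Quinn   
Lamp    | Chris   


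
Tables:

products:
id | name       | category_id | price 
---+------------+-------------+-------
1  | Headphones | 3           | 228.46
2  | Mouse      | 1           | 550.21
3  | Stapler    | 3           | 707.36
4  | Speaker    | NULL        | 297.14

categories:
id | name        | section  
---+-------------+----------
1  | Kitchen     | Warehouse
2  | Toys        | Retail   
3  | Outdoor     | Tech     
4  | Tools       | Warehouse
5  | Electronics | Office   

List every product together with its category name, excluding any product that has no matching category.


INNER JOIN keeps only products rows whose category_id matches an id in categories. Walk through each product:
  - product 1 (Headphones): category_id=3 -> matches Outdoor
  - product 2 (Mouse): category_id=1 -> matches Kitchen
  - product 3 (Stapler): category_id=3 -> matches Outdoor
  - product 4 (Speaker): category_id=NULL, no match -> dropped
So 1 of 4 rows is dropped.

SQL:
SELECT a.name, b.name AS category
FROM products a
INNER JOIN categories b ON a.category_id = b.id

Result:
name       | category
-----------+---------
Headphones | Outdoor 
Mouse      | Kitchen 
Stapler    | Outdoor 


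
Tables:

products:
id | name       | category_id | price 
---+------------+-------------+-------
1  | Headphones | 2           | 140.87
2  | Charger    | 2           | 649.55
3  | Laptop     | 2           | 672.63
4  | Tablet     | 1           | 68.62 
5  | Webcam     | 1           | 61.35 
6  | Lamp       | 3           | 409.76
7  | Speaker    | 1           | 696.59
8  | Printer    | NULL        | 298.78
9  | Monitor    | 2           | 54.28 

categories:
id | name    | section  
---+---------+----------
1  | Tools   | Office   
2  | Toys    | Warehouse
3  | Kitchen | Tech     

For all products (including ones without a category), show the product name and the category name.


LEFT JOIN keeps every row from products (the left table); where category_id has no match in categories, the category columns become NULL. Walk through each product:
  - product 1 (Headphones): category_id=2 -> matches Toys
  - product 2 (Charger): category_id=2 -> matches Toys
  - product 3 (Laptop): category_id=2 -> matches Toys
  - product 4 (Tablet): category_id=1 -> matches Tools
  - product 5 (Webcam): category_id=1 -> matches Tools
  - product 6 (Lamp): category_id=3 -> matches Kitchen
  - product 7 (Speaker): category_id=1 -> matches Tools
  - product 8 (Printer): category_id=NULL, no match -> kept with NULL
  - product 9 (Monitor): category_id=2 -> matches Toys
All 9 rows appear; 1 has NULL category.

SQL:
SELECT a.name, b.name AS category
FROM products a
LEFT JOIN categories b ON a.category_id = b.id

Result:
name       | category
-----------+---------
Headphones | Toys    
Charger    | Toys    
Laptop     | Toys    
Tablet     | Tools   
Webcam     | Tools   
Lamp       | Kitchen 
Speaker    | Tools   
Printer    | NULL    
Monitor    | Toys    


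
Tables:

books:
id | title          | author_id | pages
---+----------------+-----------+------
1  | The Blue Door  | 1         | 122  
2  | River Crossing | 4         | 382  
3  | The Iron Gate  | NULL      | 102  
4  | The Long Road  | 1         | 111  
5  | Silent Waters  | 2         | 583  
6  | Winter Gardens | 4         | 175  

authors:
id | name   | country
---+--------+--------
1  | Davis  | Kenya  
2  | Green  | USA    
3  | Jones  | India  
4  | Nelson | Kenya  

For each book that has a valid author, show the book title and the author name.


INNER JOIN keeps only books rows whose author_id matches an id in authors. Walk through each book:
  - book 1 (The Blue Door): author_id=1 -> matches Davis
  - book 2 (River Crossing): author_id=4 -> matches Nelson
  - book 3 (The Iron Gate): author_id=NULL, no match -> dropped
  - book 4 (The Long Road): author_id=1 -> matches Davis
  - book 5 (Silent Waters): author_id=2 -> matches Green
  - book 6 (Winter Gardens): author_id=4 -> matches Nelson
So 1 of 6 rows is dropped.

SQL:
SELECT a.title, b.name AS author
FROM books a
INNER JOIN authors b ON a.author_id = b.id

Result:
title          | author
---------------+-------
The Blue Door  | Davis 
River Crossing | Nelson
The Long Road  | Davis 
Silent Waters  | Green 
Winter Gardens | Nelson
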